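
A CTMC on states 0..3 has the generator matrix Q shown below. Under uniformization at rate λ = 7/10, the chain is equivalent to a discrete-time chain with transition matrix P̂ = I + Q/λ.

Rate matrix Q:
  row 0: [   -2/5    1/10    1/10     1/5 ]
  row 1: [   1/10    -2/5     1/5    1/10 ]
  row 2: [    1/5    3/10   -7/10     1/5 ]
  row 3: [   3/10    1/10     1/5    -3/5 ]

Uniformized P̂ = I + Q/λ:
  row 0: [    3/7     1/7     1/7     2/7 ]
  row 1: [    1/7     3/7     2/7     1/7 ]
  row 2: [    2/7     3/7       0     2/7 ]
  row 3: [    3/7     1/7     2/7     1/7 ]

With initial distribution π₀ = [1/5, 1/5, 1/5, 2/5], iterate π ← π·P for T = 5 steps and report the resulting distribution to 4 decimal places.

π = [0.3237, 0.2743, 0.1864, 0.2157]

t=0: π = [0.2000, 0.2000, 0.2000, 0.4000]
t=1: π = [0.3429, 0.2571, 0.2000, 0.2000]
t=2: π = [0.3265, 0.2735, 0.1796, 0.2204]
t=3: π = [0.3248, 0.2723, 0.1878, 0.2152]
t=4: π = [0.3239, 0.2743, 0.1857, 0.2161]
t=5: π = [0.3237, 0.2743, 0.1864, 0.2157]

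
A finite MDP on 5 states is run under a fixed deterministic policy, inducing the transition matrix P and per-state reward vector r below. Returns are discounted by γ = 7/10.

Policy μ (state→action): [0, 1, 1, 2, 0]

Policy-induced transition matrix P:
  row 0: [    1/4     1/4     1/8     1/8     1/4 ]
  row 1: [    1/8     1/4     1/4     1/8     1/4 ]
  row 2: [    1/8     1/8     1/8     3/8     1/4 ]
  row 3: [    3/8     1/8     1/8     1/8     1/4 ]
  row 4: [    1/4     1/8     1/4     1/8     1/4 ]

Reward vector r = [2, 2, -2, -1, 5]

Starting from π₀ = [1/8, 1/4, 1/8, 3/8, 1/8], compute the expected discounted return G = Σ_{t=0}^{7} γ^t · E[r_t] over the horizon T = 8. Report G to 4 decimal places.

t=0: π = [0.1250, 0.2500, 0.1250, 0.3750, 0.1250], E[r] = 0.7500, γ^t·E[r] = 0.750000, running G = 0.750000
t=1: π = [0.2500, 0.1719, 0.1719, 0.1563, 0.2500], E[r] = 1.5938, γ^t·E[r] = 1.115625, running G = 1.865625
t=2: π = [0.2266, 0.1777, 0.1777, 0.1680, 0.2500], E[r] = 1.5352, γ^t·E[r] = 0.752227, running G = 2.617852
t=3: π = [0.2266, 0.1755, 0.1785, 0.1694, 0.2500], E[r] = 1.5278, γ^t·E[r] = 0.524046, running G = 3.141898
t=4: π = [0.2269, 0.1753, 0.1782, 0.1696, 0.2500], E[r] = 1.5284, γ^t·E[r] = 0.366964, running G = 3.508862
t=5: π = [0.2270, 0.1753, 0.1782, 0.1695, 0.2500], E[r] = 1.5287, γ^t·E[r] = 0.256933, running G = 3.765795
t=6: π = [0.2270, 0.1753, 0.1782, 0.1695, 0.2500], E[r] = 1.5287, γ^t·E[r] = 0.179855, running G = 3.945650
t=7: π = [0.2270, 0.1753, 0.1782, 0.1695, 0.2500], E[r] = 1.5287, γ^t·E[r] = 0.125898, running G = 4.071548

G = 4.0715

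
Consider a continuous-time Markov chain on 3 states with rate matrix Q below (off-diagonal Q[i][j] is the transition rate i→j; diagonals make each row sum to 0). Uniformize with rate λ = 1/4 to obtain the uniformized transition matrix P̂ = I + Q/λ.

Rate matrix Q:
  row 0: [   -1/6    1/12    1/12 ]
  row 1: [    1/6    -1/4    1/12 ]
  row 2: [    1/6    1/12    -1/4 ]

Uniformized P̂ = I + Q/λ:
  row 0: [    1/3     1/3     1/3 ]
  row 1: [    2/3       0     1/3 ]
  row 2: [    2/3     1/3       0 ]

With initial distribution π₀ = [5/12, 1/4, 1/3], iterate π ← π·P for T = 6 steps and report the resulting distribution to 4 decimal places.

π = [0.4999, 0.2500, 0.2501]

t=0: π = [0.4167, 0.2500, 0.3333]
t=1: π = [0.5278, 0.2500, 0.2222]
t=2: π = [0.4907, 0.2500, 0.2593]
t=3: π = [0.5031, 0.2500, 0.2469]
t=4: π = [0.4990, 0.2500, 0.2510]
t=5: π = [0.5003, 0.2500, 0.2497]
t=6: π = [0.4999, 0.2500, 0.2501]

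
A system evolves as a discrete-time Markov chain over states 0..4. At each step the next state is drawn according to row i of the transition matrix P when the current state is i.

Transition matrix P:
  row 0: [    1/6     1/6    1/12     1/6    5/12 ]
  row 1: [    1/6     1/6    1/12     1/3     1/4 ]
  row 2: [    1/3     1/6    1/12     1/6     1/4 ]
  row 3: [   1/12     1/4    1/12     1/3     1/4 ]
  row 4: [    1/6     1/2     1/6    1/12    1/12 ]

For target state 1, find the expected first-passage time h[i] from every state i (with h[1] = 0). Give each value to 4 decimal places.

First-step conditioning: h[1] = 0; for i ≠ 1, h[i] = 1 + Σ_k P[i][k]·h[k].
  h[0] = 1 + 1/6·h[0] + 1/12·h[2] + 1/6·h[3] + 5/12·h[4]
  h[2] = 1 + 1/3·h[0] + 1/12·h[2] + 1/6·h[3] + 1/4·h[4]
  h[3] = 1 + 1/12·h[0] + 1/12·h[2] + 1/3·h[3] + 1/4·h[4]
  h[4] = 1 + 1/6·h[0] + 1/6·h[2] + 1/12·h[3] + 1/12·h[4]
Solving the 4×4 linear system over states ≠ 1 gives exactly h = [11496/3145, 0, 11964/3145, 10908/3145, 8688/3145] (h[1] = 0 is the target).

h = [3.6553, 0.0000, 3.8041, 3.4684, 2.7625]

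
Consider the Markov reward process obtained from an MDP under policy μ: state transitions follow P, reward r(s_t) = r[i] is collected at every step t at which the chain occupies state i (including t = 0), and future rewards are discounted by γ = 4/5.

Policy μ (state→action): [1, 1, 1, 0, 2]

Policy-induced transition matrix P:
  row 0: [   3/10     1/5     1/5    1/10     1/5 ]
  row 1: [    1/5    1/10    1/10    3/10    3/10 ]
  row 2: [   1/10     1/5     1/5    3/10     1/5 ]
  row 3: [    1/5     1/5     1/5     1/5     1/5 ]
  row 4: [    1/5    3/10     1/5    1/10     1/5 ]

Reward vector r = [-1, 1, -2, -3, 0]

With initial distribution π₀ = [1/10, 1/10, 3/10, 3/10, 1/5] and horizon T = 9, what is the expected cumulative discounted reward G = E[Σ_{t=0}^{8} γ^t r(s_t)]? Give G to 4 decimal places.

t=0: π = [0.1000, 0.1000, 0.3000, 0.3000, 0.2000], E[r] = -1.5000, γ^t·E[r] = -1.500000, running G = -1.500000
t=1: π = [0.1800, 0.2100, 0.1900, 0.2100, 0.2100], E[r] = -0.9800, γ^t·E[r] = -0.784000, running G = -2.284000
t=2: π = [0.1990, 0.2000, 0.1790, 0.2010, 0.2210], E[r] = -0.9600, γ^t·E[r] = -0.614400, running G = -2.898400
t=3: π = [0.2020, 0.2021, 0.1800, 0.1959, 0.2200], E[r] = -0.9476, γ^t·E[r] = -0.485171, running G = -3.383571
t=4: π = [0.2022, 0.2018, 0.1798, 0.1960, 0.2202], E[r] = -0.9480, γ^t·E[r] = -0.388309, running G = -3.771880
t=5: π = [0.2022, 0.2018, 0.1798, 0.1959, 0.2202], E[r] = -0.9478, γ^t·E[r] = -0.310572, running G = -4.082453
t=6: π = [0.2022, 0.2018, 0.1798, 0.1959, 0.2202], E[r] = -0.9478, γ^t·E[r] = -0.248463, running G = -4.330916
t=7: π = [0.2022, 0.2018, 0.1798, 0.1959, 0.2202], E[r] = -0.9478, γ^t·E[r] = -0.198770, running G = -4.529686
t=8: π = [0.2022, 0.2018, 0.1798, 0.1959, 0.2202], E[r] = -0.9478, γ^t·E[r] = -0.159016, running G = -4.688702

G = -4.6887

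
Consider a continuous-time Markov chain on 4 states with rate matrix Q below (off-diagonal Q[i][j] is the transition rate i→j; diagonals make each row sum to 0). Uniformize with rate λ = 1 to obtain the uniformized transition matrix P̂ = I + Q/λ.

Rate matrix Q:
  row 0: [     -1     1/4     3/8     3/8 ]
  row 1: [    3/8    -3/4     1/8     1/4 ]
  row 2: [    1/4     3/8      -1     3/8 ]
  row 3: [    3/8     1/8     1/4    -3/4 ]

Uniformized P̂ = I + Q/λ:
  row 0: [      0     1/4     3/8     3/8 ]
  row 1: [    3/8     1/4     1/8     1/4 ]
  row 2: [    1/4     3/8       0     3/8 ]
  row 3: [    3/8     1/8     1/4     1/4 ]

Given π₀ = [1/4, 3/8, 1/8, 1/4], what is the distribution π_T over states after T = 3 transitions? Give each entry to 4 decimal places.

π = [0.2559, 0.2368, 0.2007, 0.3066]

t=0: π = [0.2500, 0.3750, 0.1250, 0.2500]
t=1: π = [0.2656, 0.2344, 0.2031, 0.2969]
t=2: π = [0.2500, 0.2383, 0.2031, 0.3086]
t=3: π = [0.2559, 0.2368, 0.2007, 0.3066]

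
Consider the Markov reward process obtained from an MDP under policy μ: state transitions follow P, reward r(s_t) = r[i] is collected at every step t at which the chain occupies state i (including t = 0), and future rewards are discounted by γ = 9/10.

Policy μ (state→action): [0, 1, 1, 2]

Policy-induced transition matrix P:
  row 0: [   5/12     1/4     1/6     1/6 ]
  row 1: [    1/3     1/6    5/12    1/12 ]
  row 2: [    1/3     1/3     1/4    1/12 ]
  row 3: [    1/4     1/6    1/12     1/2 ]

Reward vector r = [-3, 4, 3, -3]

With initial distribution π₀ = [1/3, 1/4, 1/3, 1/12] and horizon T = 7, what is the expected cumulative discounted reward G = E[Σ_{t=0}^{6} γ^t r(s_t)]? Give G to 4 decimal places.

G = 1.0951

t=0: π = [0.3333, 0.2500, 0.3333, 0.0833], E[r] = 0.7500, γ^t·E[r] = 0.750000, running G = 0.750000
t=1: π = [0.3542, 0.2500, 0.2500, 0.1458], E[r] = 0.2500, γ^t·E[r] = 0.225000, running G = 0.975000
t=2: π = [0.3507, 0.2378, 0.2378, 0.1736], E[r] = 0.0920, γ^t·E[r] = 0.074531, running G = 1.049531
t=3: π = [0.3481, 0.2355, 0.2315, 0.1849], E[r] = 0.0376, γ^t·E[r] = 0.027422, running G = 1.076953
t=4: π = [0.3469, 0.2343, 0.2294, 0.1894], E[r] = 0.0164, γ^t·E[r] = 0.010742, running G = 1.087695
t=5: π = [0.3465, 0.2338, 0.2286, 0.1912], E[r] = 0.0081, γ^t·E[r] = 0.004796, running G = 1.092491
t=6: π = [0.3463, 0.2336, 0.2282, 0.1919], E[r] = 0.0049, γ^t·E[r] = 0.002585, running G = 1.095076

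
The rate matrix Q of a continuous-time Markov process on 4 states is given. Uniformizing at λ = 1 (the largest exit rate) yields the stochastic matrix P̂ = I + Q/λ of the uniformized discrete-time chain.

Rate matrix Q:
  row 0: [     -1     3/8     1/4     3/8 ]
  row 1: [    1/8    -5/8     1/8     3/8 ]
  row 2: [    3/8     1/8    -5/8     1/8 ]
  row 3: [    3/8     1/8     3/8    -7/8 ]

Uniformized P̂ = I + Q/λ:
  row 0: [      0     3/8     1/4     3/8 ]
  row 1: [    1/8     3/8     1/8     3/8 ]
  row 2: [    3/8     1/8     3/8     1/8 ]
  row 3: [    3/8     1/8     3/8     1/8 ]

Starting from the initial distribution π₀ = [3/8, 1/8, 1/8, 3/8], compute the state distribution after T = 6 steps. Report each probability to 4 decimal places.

π = [0.2286, 0.2428, 0.2857, 0.2428]

t=0: π = [0.3750, 0.1250, 0.1250, 0.3750]
t=1: π = [0.2031, 0.2500, 0.2969, 0.2500]
t=2: π = [0.2363, 0.2383, 0.2871, 0.2383]
t=3: π = [0.2268, 0.2437, 0.2859, 0.2437]
t=4: π = [0.2290, 0.2426, 0.2857, 0.2426]
t=5: π = [0.2285, 0.2429, 0.2857, 0.2429]
t=6: π = [0.2286, 0.2428, 0.2857, 0.2428]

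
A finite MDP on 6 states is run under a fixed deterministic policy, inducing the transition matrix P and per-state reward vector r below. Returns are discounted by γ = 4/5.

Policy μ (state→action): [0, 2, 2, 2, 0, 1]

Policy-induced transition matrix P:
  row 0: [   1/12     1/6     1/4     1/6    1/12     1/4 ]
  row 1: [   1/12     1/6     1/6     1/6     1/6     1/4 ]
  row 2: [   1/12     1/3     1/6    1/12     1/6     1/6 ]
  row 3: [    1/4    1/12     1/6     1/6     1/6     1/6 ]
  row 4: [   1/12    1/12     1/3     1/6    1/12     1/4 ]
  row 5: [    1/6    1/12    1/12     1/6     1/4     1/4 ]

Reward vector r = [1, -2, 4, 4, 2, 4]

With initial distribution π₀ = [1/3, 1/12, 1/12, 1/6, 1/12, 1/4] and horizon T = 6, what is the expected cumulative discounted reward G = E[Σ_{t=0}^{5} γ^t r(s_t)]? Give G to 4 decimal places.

t=0: π = [0.3333, 0.0833, 0.0833, 0.1667, 0.0833, 0.2500], E[r] = 2.3333, γ^t·E[r] = 2.333333, running G = 2.333333
t=1: π = [0.1319, 0.1389, 0.1875, 0.1597, 0.1528, 0.2292], E[r] = 2.4653, γ^t·E[r] = 1.972222, running G = 4.305556
t=2: π = [0.1291, 0.1528, 0.1840, 0.1510, 0.1620, 0.2211], E[r] = 2.3721, γ^t·E[r] = 1.518148, running G = 5.823704
t=3: π = [0.1269, 0.1528, 0.1860, 0.1513, 0.1608, 0.2221], E[r] = 2.3806, γ^t·E[r] = 1.218864, running G = 7.042568
t=4: π = [0.1271, 0.1531, 0.1855, 0.1512, 0.1612, 0.2219], E[r] = 2.3775, γ^t·E[r] = 0.973842, running G = 8.016410
t=5: π = [0.1270, 0.1531, 0.1856, 0.1512, 0.1611, 0.2219], E[r] = 2.3783, γ^t·E[r] = 0.779306, running G = 8.795716

G = 8.7957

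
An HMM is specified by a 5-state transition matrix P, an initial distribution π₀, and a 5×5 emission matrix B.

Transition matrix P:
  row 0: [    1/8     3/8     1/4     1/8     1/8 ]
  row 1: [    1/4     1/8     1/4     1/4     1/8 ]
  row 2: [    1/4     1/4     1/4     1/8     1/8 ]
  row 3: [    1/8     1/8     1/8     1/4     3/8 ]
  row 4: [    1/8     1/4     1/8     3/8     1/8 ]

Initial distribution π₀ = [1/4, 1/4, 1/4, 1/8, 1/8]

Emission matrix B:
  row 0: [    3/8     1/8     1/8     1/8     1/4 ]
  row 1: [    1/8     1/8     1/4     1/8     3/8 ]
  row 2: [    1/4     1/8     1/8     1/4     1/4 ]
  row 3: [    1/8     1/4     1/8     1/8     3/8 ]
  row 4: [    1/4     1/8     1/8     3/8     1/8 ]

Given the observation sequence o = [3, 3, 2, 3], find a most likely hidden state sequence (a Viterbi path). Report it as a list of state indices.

t=0: δ = [3.125e-02, 3.125e-02, 6.250e-02, 1.562e-02, 4.688e-02]  (obs o_0=3)
t=1: δ = [1.953e-03, 1.953e-03, 3.906e-03, 2.197e-03, 2.930e-03]  ψ = [2, 2, 2, 4, 2]  (obs o_1=3)
t=2: δ = [1.221e-04, 2.441e-04, 1.221e-04, 1.373e-04, 1.030e-04]  ψ = [2, 2, 2, 4, 3]  (obs o_2=2)
t=3: δ = [7.629e-06, 5.722e-06, 1.526e-05, 7.629e-06, 1.931e-05]  ψ = [1, 0, 1, 1, 3]  (obs o_3=3)
backtrack: best end state = 4; path = [2, 4, 3, 4]

path = [2, 4, 3, 4]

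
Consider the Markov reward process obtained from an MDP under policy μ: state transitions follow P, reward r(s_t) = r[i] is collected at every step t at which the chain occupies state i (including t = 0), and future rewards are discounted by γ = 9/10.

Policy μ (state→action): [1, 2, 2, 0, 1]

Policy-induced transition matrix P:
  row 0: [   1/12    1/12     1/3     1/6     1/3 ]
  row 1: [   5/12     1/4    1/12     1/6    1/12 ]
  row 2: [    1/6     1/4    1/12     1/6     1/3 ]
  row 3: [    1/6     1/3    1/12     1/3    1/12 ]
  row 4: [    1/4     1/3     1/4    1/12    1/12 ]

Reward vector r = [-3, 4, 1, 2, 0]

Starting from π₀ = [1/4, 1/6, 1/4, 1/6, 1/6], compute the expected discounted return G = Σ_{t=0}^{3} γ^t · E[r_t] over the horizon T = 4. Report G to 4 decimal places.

G = 2.5736

t=0: π = [0.2500, 0.1667, 0.2500, 0.1667, 0.1667], E[r] = 0.5000, γ^t·E[r] = 0.500000, running G = 0.500000
t=1: π = [0.2014, 0.2361, 0.1736, 0.1806, 0.2083], E[r] = 0.8750, γ^t·E[r] = 0.787500, running G = 1.287500
t=2: π = [0.2263, 0.2488, 0.1684, 0.1794, 0.1771], E[r] = 0.8438, γ^t·E[r] = 0.683438, running G = 1.970938
t=3: π = [0.2248, 0.2420, 0.1694, 0.1818, 0.1820], E[r] = 0.8267, γ^t·E[r] = 0.602648, running G = 2.573586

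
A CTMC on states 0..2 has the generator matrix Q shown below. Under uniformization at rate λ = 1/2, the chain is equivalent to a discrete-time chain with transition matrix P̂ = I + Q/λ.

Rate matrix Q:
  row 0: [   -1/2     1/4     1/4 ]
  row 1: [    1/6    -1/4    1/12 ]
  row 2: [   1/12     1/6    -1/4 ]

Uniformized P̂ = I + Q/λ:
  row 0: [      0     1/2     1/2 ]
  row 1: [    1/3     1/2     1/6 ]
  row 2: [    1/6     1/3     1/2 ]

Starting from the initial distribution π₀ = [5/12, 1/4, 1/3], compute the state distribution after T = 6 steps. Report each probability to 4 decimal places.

π = [0.2059, 0.4411, 0.3529]

t=0: π = [0.4167, 0.2500, 0.3333]
t=1: π = [0.1389, 0.4444, 0.4167]
t=2: π = [0.2176, 0.4306, 0.3519]
t=3: π = [0.2022, 0.4414, 0.3565]
t=4: π = [0.2065, 0.4406, 0.3529]
t=5: π = [0.2057, 0.4412, 0.3531]
t=6: π = [0.2059, 0.4411, 0.3529]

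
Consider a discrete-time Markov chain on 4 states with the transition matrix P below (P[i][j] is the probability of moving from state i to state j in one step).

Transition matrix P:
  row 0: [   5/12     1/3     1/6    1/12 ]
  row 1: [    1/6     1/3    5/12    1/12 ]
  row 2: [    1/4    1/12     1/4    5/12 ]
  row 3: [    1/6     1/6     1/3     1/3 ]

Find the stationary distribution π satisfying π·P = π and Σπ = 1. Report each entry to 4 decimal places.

Balance equations π_j = Σ_i π_i·P[i][j]:
  π_0 = 5/12·π_0 + 1/6·π_1 + 1/4·π_2 + 1/6·π_3
  π_1 = 1/3·π_0 + 1/3·π_1 + 1/12·π_2 + 1/6·π_3
  π_2 = 1/6·π_0 + 5/12·π_1 + 1/4·π_2 + 1/3·π_3
  normalize: π_0 + π_1 + π_2 + π_3 = 1
Solving the linear system gives exactly π = [16/63, 2/9, 2/7, 5/21].

π = [0.2540, 0.2222, 0.2857, 0.2381]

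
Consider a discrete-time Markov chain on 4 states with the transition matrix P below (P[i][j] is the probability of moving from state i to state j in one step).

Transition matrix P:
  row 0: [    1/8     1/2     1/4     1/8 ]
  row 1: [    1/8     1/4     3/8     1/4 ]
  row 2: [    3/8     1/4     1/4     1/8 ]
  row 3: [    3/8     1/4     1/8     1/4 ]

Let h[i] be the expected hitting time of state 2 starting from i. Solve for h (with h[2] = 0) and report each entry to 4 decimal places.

First-step conditioning: h[2] = 0; for i ≠ 2, h[i] = 1 + Σ_k P[i][k]·h[k].
  h[0] = 1 + 1/8·h[0] + 1/2·h[1] + 1/8·h[3]
  h[1] = 1 + 1/8·h[0] + 1/4·h[1] + 1/4·h[3]
  h[3] = 1 + 3/8·h[0] + 1/4·h[1] + 1/4·h[3]
Solving the 3×3 linear system over states ≠ 2 gives exactly h = [48/13, 44/13, 0, 56/13] (h[2] = 0 is the target).

h = [3.6923, 3.3846, 0.0000, 4.3077]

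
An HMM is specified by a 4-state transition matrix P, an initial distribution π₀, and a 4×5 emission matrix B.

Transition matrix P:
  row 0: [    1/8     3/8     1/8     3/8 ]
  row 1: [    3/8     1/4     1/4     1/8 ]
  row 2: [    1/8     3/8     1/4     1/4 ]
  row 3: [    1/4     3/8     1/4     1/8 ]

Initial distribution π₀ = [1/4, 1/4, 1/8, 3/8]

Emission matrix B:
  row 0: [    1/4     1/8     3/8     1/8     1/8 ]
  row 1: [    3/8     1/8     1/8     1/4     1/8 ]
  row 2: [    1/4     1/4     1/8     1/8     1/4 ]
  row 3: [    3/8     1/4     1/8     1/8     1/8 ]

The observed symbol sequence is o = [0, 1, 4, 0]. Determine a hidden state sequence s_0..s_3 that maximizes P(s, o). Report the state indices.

t=0: δ = [6.250e-02, 9.375e-02, 3.125e-02, 1.406e-01]  (obs o_0=0)
t=1: δ = [4.395e-03, 6.592e-03, 8.789e-03, 5.859e-03]  ψ = [1, 3, 3, 0]  (obs o_1=1)
t=2: δ = [3.090e-04, 4.120e-04, 5.493e-04, 2.747e-04]  ψ = [1, 2, 2, 2]  (obs o_2=4)
t=3: δ = [3.862e-05, 7.725e-05, 3.433e-05, 5.150e-05]  ψ = [1, 2, 2, 2]  (obs o_3=0)
backtrack: best end state = 1; path = [3, 2, 2, 1]

path = [3, 2, 2, 1]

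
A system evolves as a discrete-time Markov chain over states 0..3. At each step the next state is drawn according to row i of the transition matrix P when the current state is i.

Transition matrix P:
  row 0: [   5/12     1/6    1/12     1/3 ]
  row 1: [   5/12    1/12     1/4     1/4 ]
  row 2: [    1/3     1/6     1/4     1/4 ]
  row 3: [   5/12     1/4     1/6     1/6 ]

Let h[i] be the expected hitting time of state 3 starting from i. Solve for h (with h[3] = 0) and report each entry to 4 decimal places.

h = [3.2298, 3.5280, 3.5528, 0.0000]

First-step conditioning: h[3] = 0; for i ≠ 3, h[i] = 1 + Σ_k P[i][k]·h[k].
  h[0] = 1 + 5/12·h[0] + 1/6·h[1] + 1/12·h[2]
  h[1] = 1 + 5/12·h[0] + 1/12·h[1] + 1/4·h[2]
  h[2] = 1 + 1/3·h[0] + 1/6·h[1] + 1/4·h[2]
Solving the 3×3 linear system over states ≠ 3 gives exactly h = [520/161, 568/161, 572/161, 0] (h[3] = 0 is the target).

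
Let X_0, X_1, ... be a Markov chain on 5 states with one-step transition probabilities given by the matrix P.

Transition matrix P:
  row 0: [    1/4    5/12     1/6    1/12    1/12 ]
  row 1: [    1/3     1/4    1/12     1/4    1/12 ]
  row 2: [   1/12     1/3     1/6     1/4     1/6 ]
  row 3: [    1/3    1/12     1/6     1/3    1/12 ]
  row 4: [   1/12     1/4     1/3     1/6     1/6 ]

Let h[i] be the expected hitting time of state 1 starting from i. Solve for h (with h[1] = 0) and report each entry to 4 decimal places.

First-step conditioning: h[1] = 0; for i ≠ 1, h[i] = 1 + Σ_k P[i][k]·h[k].
  h[0] = 1 + 1/4·h[0] + 1/6·h[2] + 1/12·h[3] + 1/12·h[4]
  h[2] = 1 + 1/12·h[0] + 1/6·h[2] + 1/4·h[3] + 1/6·h[4]
  h[3] = 1 + 1/3·h[0] + 1/6·h[2] + 1/3·h[3] + 1/12·h[4]
  h[4] = 1 + 1/12·h[0] + 1/3·h[2] + 1/6·h[3] + 1/6·h[4]
Solving the 4×4 linear system over states ≠ 1 gives exactly h = [2340/769, 0, 2758/769, 3380/769, 2936/769] (h[1] = 0 is the target).

h = [3.0429, 0.0000, 3.5865, 4.3953, 3.8179]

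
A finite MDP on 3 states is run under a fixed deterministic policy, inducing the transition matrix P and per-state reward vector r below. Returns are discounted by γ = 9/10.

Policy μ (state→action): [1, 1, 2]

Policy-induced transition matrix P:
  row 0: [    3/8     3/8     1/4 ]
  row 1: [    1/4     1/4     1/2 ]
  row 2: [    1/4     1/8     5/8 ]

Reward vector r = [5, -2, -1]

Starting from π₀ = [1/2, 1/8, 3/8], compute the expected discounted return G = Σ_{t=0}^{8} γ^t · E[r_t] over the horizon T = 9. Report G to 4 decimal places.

G = 4.5000

t=0: π = [0.5000, 0.1250, 0.3750], E[r] = 1.8750, γ^t·E[r] = 1.875000, running G = 1.875000
t=1: π = [0.3125, 0.2656, 0.4219], E[r] = 0.6094, γ^t·E[r] = 0.548438, running G = 2.423438
t=2: π = [0.2891, 0.2363, 0.4746], E[r] = 0.4980, γ^t·E[r] = 0.403418, running G = 2.826855
t=3: π = [0.2861, 0.2268, 0.4871], E[r] = 0.4900, γ^t·E[r] = 0.357203, running G = 3.184058
t=4: π = [0.2858, 0.2249, 0.4893], E[r] = 0.4897, γ^t·E[r] = 0.321302, running G = 3.505361
t=5: π = [0.2857, 0.2246, 0.4897], E[r] = 0.4898, γ^t·E[r] = 0.289206, running G = 3.794567
t=6: π = [0.2857, 0.2245, 0.4898], E[r] = 0.4898, γ^t·E[r] = 0.260295, running G = 4.054862
t=7: π = [0.2857, 0.2245, 0.4898], E[r] = 0.4898, γ^t·E[r] = 0.234268, running G = 4.289129
t=8: π = [0.2857, 0.2245, 0.4898], E[r] = 0.4898, γ^t·E[r] = 0.210841, running G = 4.499970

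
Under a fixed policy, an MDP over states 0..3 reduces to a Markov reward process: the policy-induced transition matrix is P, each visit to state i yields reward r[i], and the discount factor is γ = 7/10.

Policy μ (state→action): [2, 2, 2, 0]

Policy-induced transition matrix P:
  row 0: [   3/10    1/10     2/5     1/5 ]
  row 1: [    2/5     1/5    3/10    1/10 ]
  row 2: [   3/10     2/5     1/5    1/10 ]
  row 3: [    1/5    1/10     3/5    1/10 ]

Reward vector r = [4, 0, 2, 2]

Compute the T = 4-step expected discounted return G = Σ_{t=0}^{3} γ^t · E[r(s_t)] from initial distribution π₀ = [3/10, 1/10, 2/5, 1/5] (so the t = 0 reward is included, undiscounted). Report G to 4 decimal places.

t=0: π = [0.3000, 0.1000, 0.4000, 0.2000], E[r] = 2.4000, γ^t·E[r] = 2.400000, running G = 2.400000
t=1: π = [0.2900, 0.2300, 0.3500, 0.1300], E[r] = 2.1200, γ^t·E[r] = 1.484000, running G = 3.884000
t=2: π = [0.3100, 0.2280, 0.3330, 0.1290], E[r] = 2.1640, γ^t·E[r] = 1.060360, running G = 4.944360
t=3: π = [0.3099, 0.2227, 0.3364, 0.1310], E[r] = 2.1744, γ^t·E[r] = 0.745819, running G = 5.690179

G = 5.6902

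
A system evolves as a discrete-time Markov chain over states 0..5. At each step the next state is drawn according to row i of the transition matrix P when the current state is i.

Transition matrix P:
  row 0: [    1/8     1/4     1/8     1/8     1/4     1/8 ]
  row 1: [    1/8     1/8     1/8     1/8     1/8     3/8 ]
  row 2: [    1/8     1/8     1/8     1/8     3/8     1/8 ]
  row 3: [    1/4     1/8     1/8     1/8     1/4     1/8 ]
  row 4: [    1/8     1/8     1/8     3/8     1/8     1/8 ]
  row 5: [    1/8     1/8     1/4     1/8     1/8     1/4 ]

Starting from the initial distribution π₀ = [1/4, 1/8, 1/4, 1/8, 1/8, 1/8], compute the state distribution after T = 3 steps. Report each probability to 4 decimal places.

t=0: π = [0.2500, 0.1250, 0.2500, 0.1250, 0.1250, 0.1250]
t=1: π = [0.1406, 0.1563, 0.1406, 0.1563, 0.2344, 0.1719]
t=2: π = [0.1445, 0.1426, 0.1465, 0.1836, 0.1973, 0.1855]
t=3: π = [0.1479, 0.1431, 0.1482, 0.1743, 0.2026, 0.1838]

π = [0.1479, 0.1431, 0.1482, 0.1743, 0.2026, 0.1838]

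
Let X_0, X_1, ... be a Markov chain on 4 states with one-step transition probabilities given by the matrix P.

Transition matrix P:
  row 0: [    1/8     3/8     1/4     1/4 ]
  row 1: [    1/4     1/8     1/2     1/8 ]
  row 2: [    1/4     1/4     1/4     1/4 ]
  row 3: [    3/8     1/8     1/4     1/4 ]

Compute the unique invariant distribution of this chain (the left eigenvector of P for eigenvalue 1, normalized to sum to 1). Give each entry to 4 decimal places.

Balance equations π_j = Σ_i π_i·P[i][j]:
  π_0 = 1/8·π_0 + 1/4·π_1 + 1/4·π_2 + 3/8·π_3
  π_1 = 3/8·π_0 + 1/8·π_1 + 1/4·π_2 + 1/8·π_3
  π_2 = 1/4·π_0 + 1/2·π_1 + 1/4·π_2 + 1/4·π_3
  normalize: π_0 + π_1 + π_2 + π_3 = 1
Solving the linear system gives exactly π = [79/320, 9/40, 49/160, 71/320].

π = [0.2469, 0.2250, 0.3063, 0.2219]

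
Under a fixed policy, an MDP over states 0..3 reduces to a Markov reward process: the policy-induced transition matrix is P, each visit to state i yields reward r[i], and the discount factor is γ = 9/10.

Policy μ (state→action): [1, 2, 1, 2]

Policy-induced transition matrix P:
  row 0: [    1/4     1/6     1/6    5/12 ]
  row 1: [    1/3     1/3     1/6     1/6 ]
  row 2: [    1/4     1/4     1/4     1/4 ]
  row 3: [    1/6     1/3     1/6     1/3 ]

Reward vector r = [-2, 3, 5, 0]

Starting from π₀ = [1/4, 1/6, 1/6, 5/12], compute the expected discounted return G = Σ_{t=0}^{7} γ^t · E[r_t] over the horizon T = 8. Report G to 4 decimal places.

G = 6.7070

t=0: π = [0.2500, 0.1667, 0.1667, 0.4167], E[r] = 0.8333, γ^t·E[r] = 0.833333, running G = 0.833333
t=1: π = [0.2292, 0.2778, 0.1806, 0.3125], E[r] = 1.2778, γ^t·E[r] = 1.150000, running G = 1.983333
t=2: π = [0.2471, 0.2801, 0.1817, 0.2911], E[r] = 1.2546, γ^t·E[r] = 1.016250, running G = 2.999583
t=3: π = [0.2491, 0.2770, 0.1818, 0.2921], E[r] = 1.2419, γ^t·E[r] = 0.905344, running G = 3.904927
t=4: π = [0.2487, 0.2767, 0.1818, 0.2928], E[r] = 1.2416, γ^t·E[r] = 0.814620, running G = 4.719547
t=5: π = [0.2487, 0.2767, 0.1818, 0.2928], E[r] = 1.2419, γ^t·E[r] = 0.733358, running G = 5.452905
t=6: π = [0.2487, 0.2767, 0.1818, 0.2928], E[r] = 1.2420, γ^t·E[r] = 0.660042, running G = 6.112948
t=7: π = [0.2487, 0.2767, 0.1818, 0.2928], E[r] = 1.2420, γ^t·E[r] = 0.594035, running G = 6.706983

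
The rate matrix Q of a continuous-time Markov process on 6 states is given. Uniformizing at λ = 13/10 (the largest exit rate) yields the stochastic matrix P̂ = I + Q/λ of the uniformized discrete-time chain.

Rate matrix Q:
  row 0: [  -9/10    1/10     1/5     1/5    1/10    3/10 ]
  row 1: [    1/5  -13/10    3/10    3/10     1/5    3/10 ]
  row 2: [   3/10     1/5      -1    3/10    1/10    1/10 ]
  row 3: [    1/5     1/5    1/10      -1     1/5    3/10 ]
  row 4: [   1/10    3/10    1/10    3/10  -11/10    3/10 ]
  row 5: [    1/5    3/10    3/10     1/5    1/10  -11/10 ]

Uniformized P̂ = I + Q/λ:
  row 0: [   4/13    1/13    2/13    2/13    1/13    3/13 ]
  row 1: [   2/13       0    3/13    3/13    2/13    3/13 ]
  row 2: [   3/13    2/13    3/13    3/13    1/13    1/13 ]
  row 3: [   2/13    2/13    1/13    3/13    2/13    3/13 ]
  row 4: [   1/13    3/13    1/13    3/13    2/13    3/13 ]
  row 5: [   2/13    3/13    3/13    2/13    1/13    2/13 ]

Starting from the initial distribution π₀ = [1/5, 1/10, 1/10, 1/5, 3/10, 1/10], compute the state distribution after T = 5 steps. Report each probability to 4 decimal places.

π = [0.1869, 0.1410, 0.1681, 0.2018, 0.1119, 0.1903]

t=0: π = [0.2000, 0.1000, 0.1000, 0.2000, 0.3000, 0.1000]
t=1: π = [0.1692, 0.1538, 0.1385, 0.2077, 0.1231, 0.2077]
t=2: π = [0.1811, 0.1426, 0.1669, 0.2018, 0.1142, 0.1935]
t=3: π = [0.1858, 0.1416, 0.1682, 0.2020, 0.1122, 0.1902]
t=4: π = [0.1867, 0.1410, 0.1681, 0.2018, 0.1120, 0.1903]
t=5: π = [0.1869, 0.1410, 0.1681, 0.2018, 0.1119, 0.1903]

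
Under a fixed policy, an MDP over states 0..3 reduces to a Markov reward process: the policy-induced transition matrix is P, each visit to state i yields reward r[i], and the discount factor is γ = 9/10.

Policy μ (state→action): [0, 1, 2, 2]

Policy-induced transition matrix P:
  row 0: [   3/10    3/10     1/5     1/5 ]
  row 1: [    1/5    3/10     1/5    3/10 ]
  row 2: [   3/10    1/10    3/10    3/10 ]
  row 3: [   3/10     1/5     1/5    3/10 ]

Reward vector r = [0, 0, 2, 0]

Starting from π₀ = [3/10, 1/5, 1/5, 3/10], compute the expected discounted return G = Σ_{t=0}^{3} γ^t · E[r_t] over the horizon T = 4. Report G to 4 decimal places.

t=0: π = [0.3000, 0.2000, 0.2000, 0.3000], E[r] = 0.4000, γ^t·E[r] = 0.400000, running G = 0.400000
t=1: π = [0.2800, 0.2300, 0.2200, 0.2700], E[r] = 0.4400, γ^t·E[r] = 0.396000, running G = 0.796000
t=2: π = [0.2770, 0.2290, 0.2220, 0.2720], E[r] = 0.4440, γ^t·E[r] = 0.359640, running G = 1.155640
t=3: π = [0.2771, 0.2284, 0.2222, 0.2723], E[r] = 0.4444, γ^t·E[r] = 0.323968, running G = 1.479608

G = 1.4796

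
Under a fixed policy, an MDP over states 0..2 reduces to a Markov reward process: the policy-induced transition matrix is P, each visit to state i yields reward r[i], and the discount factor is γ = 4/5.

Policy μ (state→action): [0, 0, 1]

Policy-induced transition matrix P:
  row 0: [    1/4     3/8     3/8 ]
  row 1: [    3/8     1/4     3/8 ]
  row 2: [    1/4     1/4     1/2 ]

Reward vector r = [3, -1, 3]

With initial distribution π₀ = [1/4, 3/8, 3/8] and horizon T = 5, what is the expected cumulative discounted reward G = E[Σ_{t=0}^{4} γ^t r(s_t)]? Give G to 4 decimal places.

G = 5.8967

t=0: π = [0.2500, 0.3750, 0.3750], E[r] = 1.5000, γ^t·E[r] = 1.500000, running G = 1.500000
t=1: π = [0.2969, 0.2813, 0.4219], E[r] = 1.8750, γ^t·E[r] = 1.500000, running G = 3.000000
t=2: π = [0.2852, 0.2871, 0.4277], E[r] = 1.8516, γ^t·E[r] = 1.185000, running G = 4.185000
t=3: π = [0.2859, 0.2856, 0.4285], E[r] = 1.8574, γ^t·E[r] = 0.951000, running G = 5.136000
t=4: π = [0.2857, 0.2857, 0.4286], E[r] = 1.8571, γ^t·E[r] = 0.760650, running G = 5.896650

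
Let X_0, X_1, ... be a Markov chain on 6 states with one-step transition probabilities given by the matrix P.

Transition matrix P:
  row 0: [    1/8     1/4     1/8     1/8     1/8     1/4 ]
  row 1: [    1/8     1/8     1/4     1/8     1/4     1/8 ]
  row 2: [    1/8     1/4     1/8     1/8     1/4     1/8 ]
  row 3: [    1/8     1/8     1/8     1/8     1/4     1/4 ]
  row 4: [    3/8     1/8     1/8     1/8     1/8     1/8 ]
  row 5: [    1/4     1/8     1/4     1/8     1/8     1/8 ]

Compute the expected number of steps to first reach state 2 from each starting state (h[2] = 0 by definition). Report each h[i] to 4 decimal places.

h = [5.9035, 5.3295, 0.0000, 5.9935, 6.0493, 5.3113]

First-step conditioning: h[2] = 0; for i ≠ 2, h[i] = 1 + Σ_k P[i][k]·h[k].
  h[0] = 1 + 1/8·h[0] + 1/4·h[1] + 1/8·h[3] + 1/8·h[4] + 1/4·h[5]
  h[1] = 1 + 1/8·h[0] + 1/8·h[1] + 1/8·h[3] + 1/4·h[4] + 1/8·h[5]
  h[3] = 1 + 1/8·h[0] + 1/8·h[1] + 1/8·h[3] + 1/4·h[4] + 1/4·h[5]
  h[4] = 1 + 3/8·h[0] + 1/8·h[1] + 1/8·h[3] + 1/8·h[4] + 1/8·h[5]
  h[5] = 1 + 1/4·h[0] + 1/8·h[1] + 1/8·h[3] + 1/8·h[4] + 1/8·h[5]
Solving the 5×5 linear system over states ≠ 2 gives exactly h = [41472/7025, 7488/1405, 0, 42104/7025, 42496/7025, 37312/7025] (h[2] = 0 is the target).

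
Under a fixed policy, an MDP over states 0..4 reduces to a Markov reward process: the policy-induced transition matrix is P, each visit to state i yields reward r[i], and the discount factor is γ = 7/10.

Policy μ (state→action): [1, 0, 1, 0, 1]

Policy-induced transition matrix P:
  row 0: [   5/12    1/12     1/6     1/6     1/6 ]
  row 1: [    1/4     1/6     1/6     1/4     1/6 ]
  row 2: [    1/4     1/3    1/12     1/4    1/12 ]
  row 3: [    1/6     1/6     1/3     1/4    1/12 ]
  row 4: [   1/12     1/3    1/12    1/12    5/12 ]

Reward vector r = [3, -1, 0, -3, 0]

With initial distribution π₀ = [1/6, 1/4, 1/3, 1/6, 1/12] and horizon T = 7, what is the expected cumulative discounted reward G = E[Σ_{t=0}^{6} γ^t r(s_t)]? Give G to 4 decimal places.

t=0: π = [0.1667, 0.2500, 0.3333, 0.1667, 0.0833], E[r] = -0.2500, γ^t·E[r] = -0.250000, running G = -0.250000
t=1: π = [0.2500, 0.2222, 0.1597, 0.2222, 0.1458], E[r] = -0.1389, γ^t·E[r] = -0.097222, running G = -0.347222
t=2: π = [0.2488, 0.1968, 0.1782, 0.2049, 0.1713], E[r] = -0.0648, γ^t·E[r] = -0.031759, running G = -0.378981
t=3: π = [0.2459, 0.2042, 0.1717, 0.2007, 0.1776], E[r] = -0.0688, γ^t·E[r] = -0.023588, running G = -0.402569
t=4: π = [0.2447, 0.2044, 0.1710, 0.1999, 0.1800], E[r] = -0.0702, γ^t·E[r] = -0.016849, running G = -0.419419
t=5: π = [0.2441, 0.2048, 0.1707, 0.1996, 0.1808], E[r] = -0.0713, γ^t·E[r] = -0.011979, running G = -0.431398
t=6: π = [0.2439, 0.2049, 0.1706, 0.1995, 0.1810], E[r] = -0.0717, γ^t·E[r] = -0.008438, running G = -0.439836

G = -0.4398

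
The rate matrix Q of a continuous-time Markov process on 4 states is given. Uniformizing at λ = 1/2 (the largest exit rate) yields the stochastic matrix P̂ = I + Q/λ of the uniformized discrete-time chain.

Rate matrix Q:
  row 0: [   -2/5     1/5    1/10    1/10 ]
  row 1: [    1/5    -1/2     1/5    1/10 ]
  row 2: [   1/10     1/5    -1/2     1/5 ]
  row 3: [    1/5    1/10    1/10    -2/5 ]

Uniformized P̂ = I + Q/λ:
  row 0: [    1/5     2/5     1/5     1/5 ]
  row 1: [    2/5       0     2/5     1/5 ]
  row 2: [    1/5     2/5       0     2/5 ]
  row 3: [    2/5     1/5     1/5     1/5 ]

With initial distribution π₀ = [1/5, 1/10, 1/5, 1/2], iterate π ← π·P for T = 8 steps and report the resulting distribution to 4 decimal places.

t=0: π = [0.2000, 0.1000, 0.2000, 0.5000]
t=1: π = [0.3200, 0.2600, 0.1800, 0.2400]
t=2: π = [0.3000, 0.2480, 0.2160, 0.2360]
t=3: π = [0.2968, 0.2536, 0.2064, 0.2432]
t=4: π = [0.2994, 0.2499, 0.2094, 0.2413]
t=5: π = [0.2982, 0.2518, 0.2081, 0.2419]
t=6: π = [0.2987, 0.2509, 0.2087, 0.2416]
t=7: π = [0.2985, 0.2513, 0.2084, 0.2417]
t=8: π = [0.2986, 0.2511, 0.2086, 0.2417]

π = [0.2986, 0.2511, 0.2086, 0.2417]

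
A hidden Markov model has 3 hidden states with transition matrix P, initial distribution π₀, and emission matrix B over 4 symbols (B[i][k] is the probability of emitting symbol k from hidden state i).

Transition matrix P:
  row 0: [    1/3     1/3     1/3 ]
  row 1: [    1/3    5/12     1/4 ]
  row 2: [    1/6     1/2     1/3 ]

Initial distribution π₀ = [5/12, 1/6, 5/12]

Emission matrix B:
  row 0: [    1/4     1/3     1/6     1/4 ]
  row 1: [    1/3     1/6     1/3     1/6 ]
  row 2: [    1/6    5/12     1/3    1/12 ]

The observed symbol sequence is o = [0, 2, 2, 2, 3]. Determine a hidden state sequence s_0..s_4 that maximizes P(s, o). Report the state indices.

t=0: δ = [1.042e-01, 5.556e-02, 6.944e-02]  (obs o_0=0)
t=1: δ = [5.787e-03, 1.157e-02, 1.157e-02]  ψ = [0, 0, 0]  (obs o_1=2)
t=2: δ = [6.430e-04, 1.929e-03, 1.286e-03]  ψ = [1, 2, 2]  (obs o_2=2)
t=3: δ = [1.072e-04, 2.679e-04, 1.608e-04]  ψ = [1, 1, 1]  (obs o_3=2)
t=4: δ = [2.233e-05, 1.861e-05, 5.582e-06]  ψ = [1, 1, 1]  (obs o_4=3)
backtrack: best end state = 0; path = [0, 2, 1, 1, 0]

path = [0, 2, 1, 1, 0]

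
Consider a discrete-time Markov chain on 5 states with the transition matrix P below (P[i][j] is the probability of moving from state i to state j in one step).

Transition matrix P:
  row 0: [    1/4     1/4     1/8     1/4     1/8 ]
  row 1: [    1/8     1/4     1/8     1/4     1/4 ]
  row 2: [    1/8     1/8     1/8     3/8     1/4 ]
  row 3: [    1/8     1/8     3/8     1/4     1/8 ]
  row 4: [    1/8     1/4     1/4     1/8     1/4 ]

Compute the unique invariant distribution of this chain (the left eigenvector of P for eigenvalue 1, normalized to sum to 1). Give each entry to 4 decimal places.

π = [0.1429, 0.1919, 0.2130, 0.2515, 0.2007]

Balance equations π_j = Σ_i π_i·P[i][j]:
  π_0 = 1/4·π_0 + 1/8·π_1 + 1/8·π_2 + 1/8·π_3 + 1/8·π_4
  π_1 = 1/4·π_0 + 1/4·π_1 + 1/8·π_2 + 1/8·π_3 + 1/4·π_4
  π_2 = 1/8·π_0 + 1/8·π_1 + 1/8·π_2 + 3/8·π_3 + 1/4·π_4
  π_3 = 1/4·π_0 + 1/4·π_1 + 3/8·π_2 + 1/4·π_3 + 1/8·π_4
  normalize: π_0 + π_1 + π_2 + π_3 + π_4 = 1
Solving the linear system gives exactly π = [1/7, 219/1141, 243/1141, 41/163, 229/1141].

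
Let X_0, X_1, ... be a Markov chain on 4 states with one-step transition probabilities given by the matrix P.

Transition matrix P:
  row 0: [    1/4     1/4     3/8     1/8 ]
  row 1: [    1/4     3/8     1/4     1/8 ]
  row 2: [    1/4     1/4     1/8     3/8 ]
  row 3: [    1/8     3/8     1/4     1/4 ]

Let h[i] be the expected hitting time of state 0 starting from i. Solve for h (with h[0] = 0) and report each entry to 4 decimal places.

First-step conditioning: h[0] = 0; for i ≠ 0, h[i] = 1 + Σ_k P[i][k]·h[k].
  h[1] = 1 + 3/8·h[1] + 1/4·h[2] + 1/8·h[3]
  h[2] = 1 + 1/4·h[1] + 1/8·h[2] + 3/8·h[3]
  h[3] = 1 + 3/8·h[1] + 1/4·h[2] + 1/4·h[3]
Solving the 3×3 linear system over states ≠ 0 gives exactly h = [0, 504/113, 520/113, 576/113] (h[0] = 0 is the target).

h = [0.0000, 4.4602, 4.6018, 5.0973]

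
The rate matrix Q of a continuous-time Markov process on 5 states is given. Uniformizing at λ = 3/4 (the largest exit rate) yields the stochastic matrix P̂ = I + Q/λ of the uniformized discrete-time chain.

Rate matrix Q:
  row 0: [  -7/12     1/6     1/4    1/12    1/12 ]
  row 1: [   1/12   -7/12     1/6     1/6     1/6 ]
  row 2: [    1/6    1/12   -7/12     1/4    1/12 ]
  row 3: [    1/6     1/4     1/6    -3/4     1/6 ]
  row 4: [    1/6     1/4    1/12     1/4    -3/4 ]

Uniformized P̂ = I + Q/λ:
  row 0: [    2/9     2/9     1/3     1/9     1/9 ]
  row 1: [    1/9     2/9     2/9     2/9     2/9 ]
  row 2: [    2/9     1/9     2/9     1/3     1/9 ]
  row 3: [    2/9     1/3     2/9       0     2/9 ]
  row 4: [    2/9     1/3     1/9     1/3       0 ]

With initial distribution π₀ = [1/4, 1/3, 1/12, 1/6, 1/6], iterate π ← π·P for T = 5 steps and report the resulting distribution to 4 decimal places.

π = [0.1961, 0.2348, 0.2281, 0.1977, 0.1433]

t=0: π = [0.2500, 0.3333, 0.0833, 0.1667, 0.1667]
t=1: π = [0.1852, 0.2500, 0.2315, 0.1852, 0.1481]
t=2: π = [0.1944, 0.2335, 0.2263, 0.2027, 0.1430]
t=3: π = [0.1963, 0.2355, 0.2279, 0.1966, 0.1437]
t=4: π = [0.1961, 0.2347, 0.2281, 0.1980, 0.1432]
t=5: π = [0.1961, 0.2348, 0.2281, 0.1977, 0.1433]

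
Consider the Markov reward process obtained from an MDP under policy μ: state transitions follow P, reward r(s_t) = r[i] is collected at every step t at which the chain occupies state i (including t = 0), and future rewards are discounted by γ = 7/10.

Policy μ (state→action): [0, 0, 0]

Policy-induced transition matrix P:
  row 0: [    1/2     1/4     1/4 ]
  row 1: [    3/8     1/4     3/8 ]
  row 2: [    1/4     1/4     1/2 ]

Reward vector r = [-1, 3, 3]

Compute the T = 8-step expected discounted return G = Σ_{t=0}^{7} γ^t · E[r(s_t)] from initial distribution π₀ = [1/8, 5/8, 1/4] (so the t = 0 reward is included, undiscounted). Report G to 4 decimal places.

t=0: π = [0.1250, 0.6250, 0.2500], E[r] = 2.5000, γ^t·E[r] = 2.500000, running G = 2.500000
t=1: π = [0.3594, 0.2500, 0.3906], E[r] = 1.5625, γ^t·E[r] = 1.093750, running G = 3.593750
t=2: π = [0.3711, 0.2500, 0.3789], E[r] = 1.5156, γ^t·E[r] = 0.742656, running G = 4.336406
t=3: π = [0.3740, 0.2500, 0.3760], E[r] = 1.5039, γ^t·E[r] = 0.515840, running G = 4.852246
t=4: π = [0.3748, 0.2500, 0.3752], E[r] = 1.5010, γ^t·E[r] = 0.360384, running G = 5.212631
t=5: π = [0.3749, 0.2500, 0.3751], E[r] = 1.5002, γ^t·E[r] = 0.252146, running G = 5.464777
t=6: π = [0.3750, 0.2500, 0.3750], E[r] = 1.5001, γ^t·E[r] = 0.176481, running G = 5.641257
t=7: π = [0.3750, 0.2500, 0.3750], E[r] = 1.5000, γ^t·E[r] = 0.123533, running G = 5.764790

G = 5.7648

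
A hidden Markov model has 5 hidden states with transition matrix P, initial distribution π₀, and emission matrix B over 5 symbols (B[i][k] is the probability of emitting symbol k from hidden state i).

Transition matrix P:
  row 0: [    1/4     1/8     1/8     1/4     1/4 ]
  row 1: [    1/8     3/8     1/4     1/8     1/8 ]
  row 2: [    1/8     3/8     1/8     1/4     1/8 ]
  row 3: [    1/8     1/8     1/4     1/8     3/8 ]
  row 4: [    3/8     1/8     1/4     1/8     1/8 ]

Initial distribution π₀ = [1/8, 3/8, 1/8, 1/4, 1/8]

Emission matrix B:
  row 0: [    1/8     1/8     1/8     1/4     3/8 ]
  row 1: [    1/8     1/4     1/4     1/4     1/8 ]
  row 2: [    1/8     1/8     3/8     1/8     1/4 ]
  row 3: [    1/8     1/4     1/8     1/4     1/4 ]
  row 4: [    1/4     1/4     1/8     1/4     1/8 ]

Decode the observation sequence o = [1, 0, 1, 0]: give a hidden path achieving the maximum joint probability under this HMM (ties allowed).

t=0: δ = [1.562e-02, 9.375e-02, 1.562e-02, 6.250e-02, 3.125e-02]  (obs o_0=1)
t=1: δ = [1.465e-03, 4.395e-03, 2.930e-03, 1.465e-03, 5.859e-03]  ψ = [1, 1, 1, 1, 3]  (obs o_1=0)
t=2: δ = [2.747e-04, 4.120e-04, 1.831e-04, 1.831e-04, 1.831e-04]  ψ = [4, 1, 4, 2, 4]  (obs o_2=1)
t=3: δ = [8.583e-06, 1.931e-05, 1.287e-05, 8.583e-06, 1.717e-05]  ψ = [0, 1, 1, 0, 0]  (obs o_3=0)
backtrack: best end state = 1; path = [1, 1, 1, 1]

path = [1, 1, 1, 1]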